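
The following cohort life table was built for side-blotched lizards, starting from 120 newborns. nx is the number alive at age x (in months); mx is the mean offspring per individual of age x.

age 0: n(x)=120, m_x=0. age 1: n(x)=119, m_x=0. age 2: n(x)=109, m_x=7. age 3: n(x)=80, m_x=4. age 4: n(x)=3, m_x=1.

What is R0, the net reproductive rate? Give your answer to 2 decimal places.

lx = nx/n0 = nx/120: 1, 0.99167…, 0.90833…, 0.66667…, 0.025
lx·mx by age: 0, 0, 6.358333…, 2.666667…, 0.025
R0 = Σ lx·mx = 9.05… → 9.05

9.05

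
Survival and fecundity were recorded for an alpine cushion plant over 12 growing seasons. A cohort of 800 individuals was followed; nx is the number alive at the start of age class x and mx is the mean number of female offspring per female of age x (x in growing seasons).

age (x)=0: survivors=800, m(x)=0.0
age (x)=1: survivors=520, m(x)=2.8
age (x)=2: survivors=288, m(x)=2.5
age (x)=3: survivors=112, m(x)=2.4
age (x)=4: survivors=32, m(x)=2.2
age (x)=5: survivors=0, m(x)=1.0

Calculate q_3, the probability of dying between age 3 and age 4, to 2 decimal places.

lx = nx/n0 = nx/800: 1, 0.65, 0.36, 0.14, 0.04, 0
q_3 = (l_3 − l_4) / l_3 = (0.14 − 0.04) / 0.14
     = 0.1 / 0.14 = 0.714286… → 0.71

0.71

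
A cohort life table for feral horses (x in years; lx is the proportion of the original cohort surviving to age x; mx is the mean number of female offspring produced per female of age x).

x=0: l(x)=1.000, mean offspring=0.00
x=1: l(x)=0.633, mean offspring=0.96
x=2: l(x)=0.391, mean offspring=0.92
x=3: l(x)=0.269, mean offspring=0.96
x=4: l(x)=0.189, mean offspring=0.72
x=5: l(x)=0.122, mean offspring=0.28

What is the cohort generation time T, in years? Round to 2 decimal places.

2.02

lx·mx: 0, 0.60768, 0.35972, 0.25824, 0.13608, 0.03416 → R0 = 1.39588
x·lx·mx: 0, 0.60768, 0.71944, 0.77472, 0.54432, 0.1708 → Σ = 2.81696
T = 2.81696 / 1.39588 = 2.018053… → 2.02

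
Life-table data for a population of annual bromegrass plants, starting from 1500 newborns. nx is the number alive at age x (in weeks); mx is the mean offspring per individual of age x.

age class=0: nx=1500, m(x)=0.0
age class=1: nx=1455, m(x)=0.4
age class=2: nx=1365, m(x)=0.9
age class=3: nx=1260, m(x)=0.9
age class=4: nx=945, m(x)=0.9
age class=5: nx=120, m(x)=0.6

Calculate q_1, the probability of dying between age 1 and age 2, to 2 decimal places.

0.06

lx = nx/n0 = nx/1500: 1, 0.97, 0.91, 0.84, 0.63, 0.08
q_1 = (l_1 − l_2) / l_1 = (0.97 − 0.91) / 0.97
     = 0.06 / 0.97 = 0.061856… → 0.06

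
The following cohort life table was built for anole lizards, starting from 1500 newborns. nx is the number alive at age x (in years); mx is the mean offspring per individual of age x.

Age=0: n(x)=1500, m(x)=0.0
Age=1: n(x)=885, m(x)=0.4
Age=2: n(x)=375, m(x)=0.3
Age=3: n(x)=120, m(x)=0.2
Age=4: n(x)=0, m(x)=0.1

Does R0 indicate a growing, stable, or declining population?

declining

lx = nx/n0 = nx/1500: 1, 0.59, 0.25, 0.08, 0
R0 = Σ lx·mx = 0 + 0.236 + 0.075 + 0.016 + 0 = 0.327
R0 < 1, so the population is declining.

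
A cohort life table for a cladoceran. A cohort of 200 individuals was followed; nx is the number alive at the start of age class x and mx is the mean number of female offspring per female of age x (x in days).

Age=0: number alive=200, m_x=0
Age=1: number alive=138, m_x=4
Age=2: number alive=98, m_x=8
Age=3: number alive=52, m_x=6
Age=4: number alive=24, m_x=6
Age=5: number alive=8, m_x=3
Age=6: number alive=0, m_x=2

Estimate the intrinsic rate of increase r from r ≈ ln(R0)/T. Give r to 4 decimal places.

1.0678

lx = nx/n0 = nx/200: 1, 0.69, 0.49, 0.26, 0.12, 0.04, 0
R0 = Σ lx·mx = 0 + 2.76 + 3.92 + 1.56 + 0.72 + 0.12 + 0 = 9.08
Σ x·lx·mx = 18.76; T = 18.76/9.08 = 2.06608…
r ≈ ln(R0)/T = ln(9.08)/2.06608… = 1.067759… → 1.0678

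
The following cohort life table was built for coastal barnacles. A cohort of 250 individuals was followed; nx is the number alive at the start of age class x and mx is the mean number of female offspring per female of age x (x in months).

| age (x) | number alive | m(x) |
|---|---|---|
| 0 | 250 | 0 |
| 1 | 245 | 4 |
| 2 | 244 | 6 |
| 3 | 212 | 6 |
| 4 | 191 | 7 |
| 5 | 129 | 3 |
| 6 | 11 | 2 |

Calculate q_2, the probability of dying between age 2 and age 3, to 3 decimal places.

lx = nx/n0 = nx/250: 1, 0.98, 0.976, 0.848, 0.764, 0.516, 0.044
q_2 = (l_2 − l_3) / l_2 = (0.976 − 0.848) / 0.976
     = 0.128 / 0.976 = 0.131148… → 0.131

0.131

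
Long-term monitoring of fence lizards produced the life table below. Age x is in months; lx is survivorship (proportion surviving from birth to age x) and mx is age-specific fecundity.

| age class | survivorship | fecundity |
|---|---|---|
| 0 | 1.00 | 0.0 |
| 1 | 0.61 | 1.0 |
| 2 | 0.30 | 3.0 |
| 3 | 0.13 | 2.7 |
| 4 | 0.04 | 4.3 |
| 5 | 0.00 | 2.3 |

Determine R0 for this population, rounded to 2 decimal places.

2.03

lx·mx by age: 0, 0.61, 0.9, 0.351, 0.172, 0
R0 = Σ lx·mx = 2.033 → 2.03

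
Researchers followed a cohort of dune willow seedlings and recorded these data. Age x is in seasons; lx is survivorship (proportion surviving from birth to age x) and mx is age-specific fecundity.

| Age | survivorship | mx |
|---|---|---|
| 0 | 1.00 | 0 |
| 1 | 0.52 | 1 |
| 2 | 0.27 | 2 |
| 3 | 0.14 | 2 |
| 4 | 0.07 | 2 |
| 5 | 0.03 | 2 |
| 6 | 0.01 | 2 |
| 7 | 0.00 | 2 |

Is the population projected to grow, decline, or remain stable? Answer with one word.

growing

R0 = Σ lx·mx = 0 + 0.52 + 0.54 + 0.28 + 0.14 + 0.06 + 0.02 + 0 = 1.56
R0 > 1, so the population is growing.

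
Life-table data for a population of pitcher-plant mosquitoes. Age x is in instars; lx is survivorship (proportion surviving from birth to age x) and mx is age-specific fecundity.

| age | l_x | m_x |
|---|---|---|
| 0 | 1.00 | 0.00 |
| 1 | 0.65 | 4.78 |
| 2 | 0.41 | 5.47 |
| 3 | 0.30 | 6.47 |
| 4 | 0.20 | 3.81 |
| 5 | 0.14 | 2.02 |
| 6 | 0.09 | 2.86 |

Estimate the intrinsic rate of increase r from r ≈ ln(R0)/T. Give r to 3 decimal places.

R0 = Σ lx·mx = 0 + 3.107 + 2.2427 + 1.941 + 0.762 + 0.2828 + 0.2574 = 8.5929
Σ x·lx·mx = 19.4218; T = 19.4218/8.5929 = 2.26021…
r ≈ ln(R0)/T = ln(8.5929)/2.26021… = 0.95165… → 0.952

0.952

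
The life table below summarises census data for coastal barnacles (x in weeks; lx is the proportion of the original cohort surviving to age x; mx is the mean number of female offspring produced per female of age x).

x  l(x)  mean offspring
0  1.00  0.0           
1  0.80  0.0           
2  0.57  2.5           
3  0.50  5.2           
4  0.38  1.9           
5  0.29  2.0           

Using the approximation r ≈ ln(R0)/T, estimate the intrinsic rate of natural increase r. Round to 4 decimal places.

R0 = Σ lx·mx = 0 + 0 + 1.425 + 2.6 + 0.722 + 0.58 = 5.327
Σ x·lx·mx = 16.438; T = 16.438/5.327 = 3.08579…
r ≈ ln(R0)/T = ln(5.327)/3.08579… = 0.542094… → 0.5421

0.5421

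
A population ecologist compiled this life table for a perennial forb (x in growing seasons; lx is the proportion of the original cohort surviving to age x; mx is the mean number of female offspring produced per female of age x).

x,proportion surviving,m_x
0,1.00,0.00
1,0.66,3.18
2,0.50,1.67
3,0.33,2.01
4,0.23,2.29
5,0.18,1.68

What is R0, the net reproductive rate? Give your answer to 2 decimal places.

4.43

lx·mx by age: 0, 2.0988, 0.835, 0.6633, 0.5267, 0.3024
R0 = Σ lx·mx = 4.4262 → 4.43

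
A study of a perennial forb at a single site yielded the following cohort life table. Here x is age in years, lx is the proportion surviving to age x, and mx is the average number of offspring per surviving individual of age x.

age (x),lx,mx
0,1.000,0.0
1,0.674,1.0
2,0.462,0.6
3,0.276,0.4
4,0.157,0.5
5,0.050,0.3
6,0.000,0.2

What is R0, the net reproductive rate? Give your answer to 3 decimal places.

lx·mx by age: 0, 0.674, 0.2772, 0.1104, 0.0785, 0.015, 0
R0 = Σ lx·mx = 1.1551 → 1.155

1.155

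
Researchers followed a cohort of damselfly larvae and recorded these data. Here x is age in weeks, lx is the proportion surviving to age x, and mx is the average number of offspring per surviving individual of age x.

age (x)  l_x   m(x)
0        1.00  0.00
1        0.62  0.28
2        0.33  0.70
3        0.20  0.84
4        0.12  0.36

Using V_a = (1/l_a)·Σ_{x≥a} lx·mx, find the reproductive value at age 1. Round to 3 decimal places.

0.993

lx·mx for x ≥ 1: 0.1736, 0.231, 0.168, 0.0432 → sum = 0.6158
V_1 = 0.6158 / l_1 = 0.6158 / 0.62 = 0.993226… → 0.993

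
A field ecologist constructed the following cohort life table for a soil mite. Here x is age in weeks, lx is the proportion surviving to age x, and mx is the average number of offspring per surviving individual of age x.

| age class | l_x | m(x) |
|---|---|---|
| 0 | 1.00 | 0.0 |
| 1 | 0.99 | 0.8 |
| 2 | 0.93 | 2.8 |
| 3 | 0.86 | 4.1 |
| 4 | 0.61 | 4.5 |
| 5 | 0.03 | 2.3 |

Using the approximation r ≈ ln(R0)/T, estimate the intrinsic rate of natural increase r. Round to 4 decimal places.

0.7941

R0 = Σ lx·mx = 0 + 0.792 + 2.604 + 3.526 + 2.745 + 0.069 = 9.736
Σ x·lx·mx = 27.903; T = 27.903/9.736 = 2.86596…
r ≈ ln(R0)/T = ln(9.736)/2.86596… = 0.79409… → 0.7941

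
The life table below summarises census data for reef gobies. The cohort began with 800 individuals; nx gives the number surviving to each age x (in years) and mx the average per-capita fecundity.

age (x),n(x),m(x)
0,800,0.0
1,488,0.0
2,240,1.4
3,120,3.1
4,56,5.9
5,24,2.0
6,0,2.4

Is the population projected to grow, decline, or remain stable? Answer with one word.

lx = nx/n0 = nx/800: 1, 0.61, 0.3, 0.15, 0.07, 0.03, 0
R0 = Σ lx·mx = 0 + 0 + 0.42 + 0.465 + 0.413 + 0.06 + 0 = 1.358
R0 > 1, so the population is growing.

growing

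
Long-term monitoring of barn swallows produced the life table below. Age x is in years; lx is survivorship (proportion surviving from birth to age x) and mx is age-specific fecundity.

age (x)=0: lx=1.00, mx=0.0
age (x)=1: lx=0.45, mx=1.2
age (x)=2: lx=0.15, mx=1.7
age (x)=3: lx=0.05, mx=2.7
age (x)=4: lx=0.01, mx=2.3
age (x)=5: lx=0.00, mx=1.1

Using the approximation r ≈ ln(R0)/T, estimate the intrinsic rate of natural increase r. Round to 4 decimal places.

-0.0297

R0 = Σ lx·mx = 0 + 0.54 + 0.255 + 0.135 + 0.023 + 0 = 0.953
Σ x·lx·mx = 1.547; T = 1.547/0.953 = 1.62329…
r ≈ ln(R0)/T = ln(0.953)/1.62329… = -0.029656… → -0.0297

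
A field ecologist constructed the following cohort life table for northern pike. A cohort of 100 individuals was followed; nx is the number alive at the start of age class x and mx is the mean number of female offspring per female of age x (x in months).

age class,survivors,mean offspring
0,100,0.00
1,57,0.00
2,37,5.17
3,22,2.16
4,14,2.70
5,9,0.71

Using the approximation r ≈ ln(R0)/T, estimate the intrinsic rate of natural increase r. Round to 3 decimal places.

lx = nx/n0 = nx/100: 1, 0.57, 0.37, 0.22, 0.14, 0.09
R0 = Σ lx·mx = 0 + 0 + 1.9129 + 0.4752 + 0.378 + 0.0639 = 2.83
Σ x·lx·mx = 7.0829; T = 7.0829/2.83 = 2.50279…
r ≈ ln(R0)/T = ln(2.83)/2.50279… = 0.41565… → 0.416

0.416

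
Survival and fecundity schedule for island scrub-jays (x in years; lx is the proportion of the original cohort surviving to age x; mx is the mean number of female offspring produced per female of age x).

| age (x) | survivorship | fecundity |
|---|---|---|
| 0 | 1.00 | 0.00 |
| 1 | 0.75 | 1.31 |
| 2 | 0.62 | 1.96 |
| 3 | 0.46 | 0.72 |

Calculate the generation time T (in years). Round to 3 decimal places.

lx·mx: 0, 0.9825, 1.2152, 0.3312 → R0 = 2.5289
x·lx·mx: 0, 0.9825, 2.4304, 0.9936 → Σ = 4.4065
T = 4.4065 / 2.5289 = 1.742457… → 1.742

1.742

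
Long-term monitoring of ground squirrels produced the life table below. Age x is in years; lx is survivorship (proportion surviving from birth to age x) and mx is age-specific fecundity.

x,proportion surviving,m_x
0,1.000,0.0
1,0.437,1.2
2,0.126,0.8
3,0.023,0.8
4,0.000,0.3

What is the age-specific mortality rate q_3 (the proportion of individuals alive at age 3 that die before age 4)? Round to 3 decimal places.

1.000

q_3 = (l_3 − l_4) / l_3 = (0.023 − 0) / 0.023
     = 0.023 / 0.023 = 1 → 1.000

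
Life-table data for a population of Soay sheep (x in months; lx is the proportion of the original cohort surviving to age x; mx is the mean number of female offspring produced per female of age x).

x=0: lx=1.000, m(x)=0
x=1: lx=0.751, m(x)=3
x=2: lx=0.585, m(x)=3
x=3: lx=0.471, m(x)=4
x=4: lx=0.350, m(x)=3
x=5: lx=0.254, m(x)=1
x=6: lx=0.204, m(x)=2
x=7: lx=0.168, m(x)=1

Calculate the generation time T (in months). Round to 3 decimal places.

2.639

lx·mx: 0, 2.253, 1.755, 1.884, 1.05, 0.254, 0.408, 0.168 → R0 = 7.772
x·lx·mx: 0, 2.253, 3.51, 5.652, 4.2, 1.27, 2.448, 1.176 → Σ = 20.509
T = 20.509 / 7.772 = 2.638832… → 2.639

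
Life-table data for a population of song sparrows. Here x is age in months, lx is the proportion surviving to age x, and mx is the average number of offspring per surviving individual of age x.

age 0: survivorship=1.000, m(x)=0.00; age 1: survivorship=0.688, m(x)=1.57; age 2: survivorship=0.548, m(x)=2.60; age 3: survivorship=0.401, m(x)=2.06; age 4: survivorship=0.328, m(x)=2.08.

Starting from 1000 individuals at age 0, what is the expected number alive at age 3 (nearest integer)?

401

Expected survivors = N0 · l_3 = 1000 × 0.401 = 401 → 401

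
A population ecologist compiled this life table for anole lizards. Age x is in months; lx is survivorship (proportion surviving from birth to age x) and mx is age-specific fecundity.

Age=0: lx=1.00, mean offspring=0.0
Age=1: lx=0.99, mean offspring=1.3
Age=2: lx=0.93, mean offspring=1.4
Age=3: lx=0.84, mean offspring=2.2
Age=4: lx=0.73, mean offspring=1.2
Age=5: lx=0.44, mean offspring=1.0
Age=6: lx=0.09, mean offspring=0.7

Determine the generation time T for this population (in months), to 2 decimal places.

2.67

lx·mx: 0, 1.287, 1.302, 1.848, 0.876, 0.44, 0.063 → R0 = 5.816
x·lx·mx: 0, 1.287, 2.604, 5.544, 3.504, 2.2, 0.378 → Σ = 15.517
T = 15.517 / 5.816 = 2.667985… → 2.67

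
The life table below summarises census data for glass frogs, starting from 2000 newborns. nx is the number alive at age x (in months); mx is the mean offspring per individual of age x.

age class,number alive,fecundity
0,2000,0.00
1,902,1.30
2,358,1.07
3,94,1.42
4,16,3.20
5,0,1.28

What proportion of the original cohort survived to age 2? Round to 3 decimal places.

0.179

l_2 = n_2/n_0 = 358/2000 = 0.179 → 0.179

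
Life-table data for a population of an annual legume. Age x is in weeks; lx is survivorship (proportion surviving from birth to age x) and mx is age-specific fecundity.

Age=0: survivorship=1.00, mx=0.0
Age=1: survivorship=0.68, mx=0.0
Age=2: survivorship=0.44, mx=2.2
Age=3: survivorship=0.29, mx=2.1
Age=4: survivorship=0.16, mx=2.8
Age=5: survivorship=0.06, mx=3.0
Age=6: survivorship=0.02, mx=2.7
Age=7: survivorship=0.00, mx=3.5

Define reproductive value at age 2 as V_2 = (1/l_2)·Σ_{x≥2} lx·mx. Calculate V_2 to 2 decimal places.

5.13

lx·mx for x ≥ 2: 0.968, 0.609, 0.448, 0.18, 0.054, 0 → sum = 2.259
V_2 = 2.259 / l_2 = 2.259 / 0.44 = 5.134091… → 5.13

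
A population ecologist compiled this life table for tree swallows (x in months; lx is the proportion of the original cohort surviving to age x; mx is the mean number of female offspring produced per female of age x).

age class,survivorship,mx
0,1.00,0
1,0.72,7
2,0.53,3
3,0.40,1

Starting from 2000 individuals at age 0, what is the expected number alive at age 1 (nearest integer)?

1440

Expected survivors = N0 · l_1 = 2000 × 0.72 = 1440 → 1440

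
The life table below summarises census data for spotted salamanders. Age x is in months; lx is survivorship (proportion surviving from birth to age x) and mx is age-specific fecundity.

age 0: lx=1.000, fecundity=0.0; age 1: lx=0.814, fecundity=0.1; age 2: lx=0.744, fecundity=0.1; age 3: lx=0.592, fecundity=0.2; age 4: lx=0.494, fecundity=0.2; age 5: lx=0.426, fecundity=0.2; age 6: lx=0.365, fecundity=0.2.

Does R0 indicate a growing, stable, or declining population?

R0 = Σ lx·mx = 0 + 0.0814 + 0.0744 + 0.1184 + 0.0988 + 0.0852 + 0.073 = 0.5312
R0 < 1, so the population is declining.

declining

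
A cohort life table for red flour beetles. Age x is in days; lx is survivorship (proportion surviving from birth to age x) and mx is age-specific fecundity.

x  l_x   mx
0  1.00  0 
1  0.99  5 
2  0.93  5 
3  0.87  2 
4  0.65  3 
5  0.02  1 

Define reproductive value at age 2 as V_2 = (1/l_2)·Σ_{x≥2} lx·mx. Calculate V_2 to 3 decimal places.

lx·mx for x ≥ 2: 4.65, 1.74, 1.95, 0.02 → sum = 8.36
V_2 = 8.36 / l_2 = 8.36 / 0.93 = 8.989247… → 8.989

8.989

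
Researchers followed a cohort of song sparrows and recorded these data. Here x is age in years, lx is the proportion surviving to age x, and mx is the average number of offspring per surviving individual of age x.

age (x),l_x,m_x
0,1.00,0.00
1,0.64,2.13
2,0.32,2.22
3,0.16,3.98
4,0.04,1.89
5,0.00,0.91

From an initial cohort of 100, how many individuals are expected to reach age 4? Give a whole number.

Expected survivors = N0 · l_4 = 100 × 0.04 = 4 → 4

4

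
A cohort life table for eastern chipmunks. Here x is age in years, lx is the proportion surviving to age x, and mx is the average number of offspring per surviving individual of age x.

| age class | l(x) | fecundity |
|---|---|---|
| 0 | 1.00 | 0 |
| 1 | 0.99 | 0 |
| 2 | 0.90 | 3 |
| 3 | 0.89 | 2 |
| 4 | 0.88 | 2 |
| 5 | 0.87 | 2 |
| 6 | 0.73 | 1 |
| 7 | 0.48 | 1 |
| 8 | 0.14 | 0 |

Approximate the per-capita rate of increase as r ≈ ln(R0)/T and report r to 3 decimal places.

0.596

R0 = Σ lx·mx = 0 + 0 + 2.7 + 1.78 + 1.76 + 1.74 + 0.73 + 0.48 + 0 = 9.19
Σ x·lx·mx = 34.22; T = 34.22/9.19 = 3.72361…
r ≈ ln(R0)/T = ln(9.19)/3.72361… = 0.59569… → 0.596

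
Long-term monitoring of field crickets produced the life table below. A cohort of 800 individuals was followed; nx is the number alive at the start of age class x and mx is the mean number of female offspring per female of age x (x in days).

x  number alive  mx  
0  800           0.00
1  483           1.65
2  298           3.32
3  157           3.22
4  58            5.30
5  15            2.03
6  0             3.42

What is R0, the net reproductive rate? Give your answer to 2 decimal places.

lx = nx/n0 = nx/800: 1, 0.60375, 0.3725, 0.19625, 0.0725, 0.01875, 0
lx·mx by age: 0, 0.996188…, 1.2367, 0.631925…, 0.38425, 0.038063…, 0
R0 = Σ lx·mx = 3.287125… → 3.29

3.29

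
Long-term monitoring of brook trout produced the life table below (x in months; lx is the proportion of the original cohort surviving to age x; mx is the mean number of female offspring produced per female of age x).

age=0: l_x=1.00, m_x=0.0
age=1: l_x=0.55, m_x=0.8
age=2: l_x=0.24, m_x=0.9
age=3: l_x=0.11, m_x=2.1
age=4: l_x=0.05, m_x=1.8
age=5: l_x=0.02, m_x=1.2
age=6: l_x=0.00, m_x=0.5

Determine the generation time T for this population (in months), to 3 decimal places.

lx·mx: 0, 0.44, 0.216, 0.231, 0.09, 0.024, 0 → R0 = 1.001
x·lx·mx: 0, 0.44, 0.432, 0.693, 0.36, 0.12, 0 → Σ = 2.045
T = 2.045 / 1.001 = 2.042957… → 2.043

2.043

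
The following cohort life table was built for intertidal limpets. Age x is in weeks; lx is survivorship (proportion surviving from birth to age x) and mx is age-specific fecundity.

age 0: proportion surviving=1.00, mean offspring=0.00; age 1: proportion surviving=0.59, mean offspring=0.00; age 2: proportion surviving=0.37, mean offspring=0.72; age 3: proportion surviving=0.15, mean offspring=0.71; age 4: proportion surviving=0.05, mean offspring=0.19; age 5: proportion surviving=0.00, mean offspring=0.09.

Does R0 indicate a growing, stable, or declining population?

R0 = Σ lx·mx = 0 + 0 + 0.2664 + 0.1065 + 0.0095 + 0 = 0.3824
R0 < 1, so the population is declining.

declining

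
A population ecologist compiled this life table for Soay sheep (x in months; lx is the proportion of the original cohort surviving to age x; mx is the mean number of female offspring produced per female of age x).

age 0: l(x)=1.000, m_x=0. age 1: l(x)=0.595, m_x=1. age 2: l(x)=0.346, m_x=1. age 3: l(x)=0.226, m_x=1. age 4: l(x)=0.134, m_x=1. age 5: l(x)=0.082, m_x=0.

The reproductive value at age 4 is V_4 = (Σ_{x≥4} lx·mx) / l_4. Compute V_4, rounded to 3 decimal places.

1.000

lx·mx for x ≥ 4: 0.134, 0 → sum = 0.134
V_4 = 0.134 / l_4 = 0.134 / 0.134 = 1 → 1.000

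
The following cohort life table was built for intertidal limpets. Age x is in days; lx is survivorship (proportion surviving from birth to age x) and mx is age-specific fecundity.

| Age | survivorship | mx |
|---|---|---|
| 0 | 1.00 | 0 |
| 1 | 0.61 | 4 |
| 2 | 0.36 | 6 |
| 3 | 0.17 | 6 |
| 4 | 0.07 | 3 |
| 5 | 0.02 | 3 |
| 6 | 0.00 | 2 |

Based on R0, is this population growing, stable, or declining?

R0 = Σ lx·mx = 0 + 2.44 + 2.16 + 1.02 + 0.21 + 0.06 + 0 = 5.89
R0 > 1, so the population is growing.

growing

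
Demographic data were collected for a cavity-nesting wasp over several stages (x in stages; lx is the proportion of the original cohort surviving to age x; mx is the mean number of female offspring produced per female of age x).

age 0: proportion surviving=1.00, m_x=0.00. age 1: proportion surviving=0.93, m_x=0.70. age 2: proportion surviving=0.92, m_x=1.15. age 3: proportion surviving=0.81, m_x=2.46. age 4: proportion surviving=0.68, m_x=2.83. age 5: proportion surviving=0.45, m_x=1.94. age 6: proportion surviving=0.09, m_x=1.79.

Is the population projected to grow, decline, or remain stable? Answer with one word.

R0 = Σ lx·mx = 0 + 0.651 + 1.058 + 1.9926 + 1.9244 + 0.873 + 0.1611 = 6.6601
R0 > 1, so the population is growing.

growing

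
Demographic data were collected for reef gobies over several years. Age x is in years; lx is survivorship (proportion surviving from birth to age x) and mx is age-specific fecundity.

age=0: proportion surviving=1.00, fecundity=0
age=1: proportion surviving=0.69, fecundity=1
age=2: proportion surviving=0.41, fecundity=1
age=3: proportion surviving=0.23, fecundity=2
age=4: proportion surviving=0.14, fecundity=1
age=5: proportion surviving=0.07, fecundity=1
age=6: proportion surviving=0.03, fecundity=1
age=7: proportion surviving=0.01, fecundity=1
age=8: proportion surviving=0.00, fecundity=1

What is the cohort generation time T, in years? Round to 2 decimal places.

lx·mx: 0, 0.69, 0.41, 0.46, 0.14, 0.07, 0.03, 0.01, 0 → R0 = 1.81
x·lx·mx: 0, 0.69, 0.82, 1.38, 0.56, 0.35, 0.18, 0.07, 0 → Σ = 4.05
T = 4.05 / 1.81 = 2.237569… → 2.24

2.24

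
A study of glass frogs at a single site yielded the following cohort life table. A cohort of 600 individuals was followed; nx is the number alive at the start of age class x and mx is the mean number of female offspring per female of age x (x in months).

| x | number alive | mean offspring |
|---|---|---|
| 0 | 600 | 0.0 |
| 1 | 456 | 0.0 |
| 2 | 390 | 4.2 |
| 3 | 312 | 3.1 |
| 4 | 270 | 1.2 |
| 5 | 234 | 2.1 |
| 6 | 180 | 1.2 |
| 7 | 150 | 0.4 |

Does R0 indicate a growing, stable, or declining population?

growing

lx = nx/n0 = nx/600: 1, 0.76, 0.65, 0.52, 0.45, 0.39, 0.3, 0.25
R0 = Σ lx·mx = 0 + 0 + 2.73 + 1.612 + 0.54 + 0.819 + 0.36 + 0.1 = 6.161
R0 > 1, so the population is growing.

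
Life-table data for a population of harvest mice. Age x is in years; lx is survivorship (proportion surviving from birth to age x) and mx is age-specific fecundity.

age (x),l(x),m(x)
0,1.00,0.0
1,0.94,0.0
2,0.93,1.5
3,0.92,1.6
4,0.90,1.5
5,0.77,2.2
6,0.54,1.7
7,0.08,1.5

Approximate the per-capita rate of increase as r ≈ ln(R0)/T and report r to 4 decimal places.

0.4912

R0 = Σ lx·mx = 0 + 0 + 1.395 + 1.472 + 1.35 + 1.694 + 0.918 + 0.12 = 6.949
Σ x·lx·mx = 27.424; T = 27.424/6.949 = 3.94647…
r ≈ ln(R0)/T = ln(6.949)/3.94647… = 0.491224… → 0.4912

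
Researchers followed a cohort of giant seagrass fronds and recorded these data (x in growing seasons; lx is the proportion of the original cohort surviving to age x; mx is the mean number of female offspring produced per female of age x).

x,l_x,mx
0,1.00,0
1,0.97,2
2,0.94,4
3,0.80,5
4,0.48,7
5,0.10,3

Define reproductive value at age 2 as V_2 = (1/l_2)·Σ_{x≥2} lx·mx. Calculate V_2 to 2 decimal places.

lx·mx for x ≥ 2: 3.76, 4, 3.36, 0.3 → sum = 11.42
V_2 = 11.42 / l_2 = 11.42 / 0.94 = 12.148936… → 12.15

12.15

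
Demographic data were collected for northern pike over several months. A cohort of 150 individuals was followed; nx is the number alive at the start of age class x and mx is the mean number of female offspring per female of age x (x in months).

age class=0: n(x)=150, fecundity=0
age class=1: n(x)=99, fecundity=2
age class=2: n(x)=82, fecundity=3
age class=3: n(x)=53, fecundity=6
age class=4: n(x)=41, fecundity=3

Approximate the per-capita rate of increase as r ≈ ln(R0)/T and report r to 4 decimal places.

0.7354

lx = nx/n0 = nx/150: 1, 0.66, 0.54667…, 0.35333…, 0.27333…
R0 = Σ lx·mx = 0 + 1.32 + 1.64… + 2.12… + 0.82… = 5.9…
Σ x·lx·mx = 14.24…; T = 14.24…/5.9… = 2.41356…
r ≈ ln(R0)/T = ln(5.9…)/2.41356… = 0.735409… → 0.7354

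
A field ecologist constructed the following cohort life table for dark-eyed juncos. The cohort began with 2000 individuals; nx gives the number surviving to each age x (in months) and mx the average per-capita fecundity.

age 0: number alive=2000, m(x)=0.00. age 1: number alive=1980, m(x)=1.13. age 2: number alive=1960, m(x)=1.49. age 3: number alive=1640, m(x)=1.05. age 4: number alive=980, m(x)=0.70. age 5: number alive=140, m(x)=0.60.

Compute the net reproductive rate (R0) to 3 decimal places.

3.825

lx = nx/n0 = nx/2000: 1, 0.99, 0.98, 0.82, 0.49, 0.07
lx·mx by age: 0, 1.1187, 1.4602, 0.861, 0.343, 0.042
R0 = Σ lx·mx = 3.8249 → 3.825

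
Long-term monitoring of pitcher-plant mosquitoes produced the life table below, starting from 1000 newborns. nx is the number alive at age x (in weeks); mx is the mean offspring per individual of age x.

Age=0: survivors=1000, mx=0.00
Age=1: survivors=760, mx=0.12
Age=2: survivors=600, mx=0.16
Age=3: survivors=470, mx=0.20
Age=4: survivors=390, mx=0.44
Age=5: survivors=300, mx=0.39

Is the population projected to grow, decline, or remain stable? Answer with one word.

declining

lx = nx/n0 = nx/1000: 1, 0.76, 0.6, 0.47, 0.39, 0.3
R0 = Σ lx·mx = 0 + 0.0912 + 0.096 + 0.094 + 0.1716 + 0.117 = 0.5698
R0 < 1, so the population is declining.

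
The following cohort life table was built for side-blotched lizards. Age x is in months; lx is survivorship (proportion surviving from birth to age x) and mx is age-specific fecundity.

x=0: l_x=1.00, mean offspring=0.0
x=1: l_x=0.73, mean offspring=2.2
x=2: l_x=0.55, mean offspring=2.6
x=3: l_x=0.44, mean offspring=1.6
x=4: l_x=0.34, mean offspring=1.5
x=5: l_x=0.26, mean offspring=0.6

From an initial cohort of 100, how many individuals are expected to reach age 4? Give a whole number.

Expected survivors = N0 · l_4 = 100 × 0.34 = 34 → 34

34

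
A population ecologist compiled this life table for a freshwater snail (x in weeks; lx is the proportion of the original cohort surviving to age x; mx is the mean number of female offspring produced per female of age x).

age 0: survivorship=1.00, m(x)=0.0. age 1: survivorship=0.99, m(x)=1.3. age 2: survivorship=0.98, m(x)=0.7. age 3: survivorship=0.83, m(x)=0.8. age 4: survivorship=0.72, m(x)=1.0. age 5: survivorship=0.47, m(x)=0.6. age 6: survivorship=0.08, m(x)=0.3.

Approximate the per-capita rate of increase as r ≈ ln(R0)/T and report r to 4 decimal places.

0.5235

R0 = Σ lx·mx = 0 + 1.287 + 0.686 + 0.664 + 0.72 + 0.282 + 0.024 = 3.663
Σ x·lx·mx = 9.085; T = 9.085/3.663 = 2.48021…
r ≈ ln(R0)/T = ln(3.663)/2.48021… = 0.523457… → 0.5235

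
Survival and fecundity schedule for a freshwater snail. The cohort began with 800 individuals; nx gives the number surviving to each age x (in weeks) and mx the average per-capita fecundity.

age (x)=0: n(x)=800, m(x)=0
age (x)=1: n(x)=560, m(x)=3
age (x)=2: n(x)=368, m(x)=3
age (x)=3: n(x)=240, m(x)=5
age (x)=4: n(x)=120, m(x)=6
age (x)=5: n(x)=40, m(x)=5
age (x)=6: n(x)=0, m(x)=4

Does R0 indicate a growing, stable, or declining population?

lx = nx/n0 = nx/800: 1, 0.7, 0.46, 0.3, 0.15, 0.05, 0
R0 = Σ lx·mx = 0 + 2.1 + 1.38 + 1.5 + 0.9 + 0.25 + 0 = 6.13
R0 > 1, so the population is growing.

growing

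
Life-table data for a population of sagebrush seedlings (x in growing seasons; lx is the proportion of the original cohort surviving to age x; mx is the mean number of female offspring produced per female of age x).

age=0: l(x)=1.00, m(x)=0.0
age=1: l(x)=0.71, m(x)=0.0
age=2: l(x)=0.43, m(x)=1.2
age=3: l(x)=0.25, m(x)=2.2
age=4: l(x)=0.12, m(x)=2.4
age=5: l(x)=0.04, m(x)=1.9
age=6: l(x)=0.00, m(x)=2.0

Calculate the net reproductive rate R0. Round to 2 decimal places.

lx·mx by age: 0, 0, 0.516, 0.55, 0.288, 0.076, 0
R0 = Σ lx·mx = 1.43 → 1.43

1.43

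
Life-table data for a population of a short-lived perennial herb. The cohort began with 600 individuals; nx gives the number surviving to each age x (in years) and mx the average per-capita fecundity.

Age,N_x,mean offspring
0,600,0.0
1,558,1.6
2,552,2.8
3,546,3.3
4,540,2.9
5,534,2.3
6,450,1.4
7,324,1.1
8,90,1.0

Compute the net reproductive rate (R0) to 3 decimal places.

13.518

lx = nx/n0 = nx/600: 1, 0.93, 0.92, 0.91, 0.9, 0.89, 0.75, 0.54, 0.15
lx·mx by age: 0, 1.488, 2.576, 3.003, 2.61, 2.047, 1.05, 0.594, 0.15
R0 = Σ lx·mx = 13.518 → 13.518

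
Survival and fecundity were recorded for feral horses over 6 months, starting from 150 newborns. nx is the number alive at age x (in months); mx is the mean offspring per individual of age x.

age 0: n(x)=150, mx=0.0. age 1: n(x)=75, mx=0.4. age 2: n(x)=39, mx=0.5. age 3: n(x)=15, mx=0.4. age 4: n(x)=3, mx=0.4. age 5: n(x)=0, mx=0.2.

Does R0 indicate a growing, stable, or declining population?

lx = nx/n0 = nx/150: 1, 0.5, 0.26, 0.1, 0.02, 0
R0 = Σ lx·mx = 0 + 0.2 + 0.13 + 0.04 + 0.008 + 0 = 0.378
R0 < 1, so the population is declining.

declining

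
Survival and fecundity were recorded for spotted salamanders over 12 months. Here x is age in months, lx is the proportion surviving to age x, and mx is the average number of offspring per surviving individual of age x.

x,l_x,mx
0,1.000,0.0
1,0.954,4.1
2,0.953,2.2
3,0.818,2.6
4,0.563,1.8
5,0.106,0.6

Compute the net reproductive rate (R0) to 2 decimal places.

9.21

lx·mx by age: 0, 3.9114, 2.0966, 2.1268, 1.0134, 0.0636
R0 = Σ lx·mx = 9.2118 → 9.21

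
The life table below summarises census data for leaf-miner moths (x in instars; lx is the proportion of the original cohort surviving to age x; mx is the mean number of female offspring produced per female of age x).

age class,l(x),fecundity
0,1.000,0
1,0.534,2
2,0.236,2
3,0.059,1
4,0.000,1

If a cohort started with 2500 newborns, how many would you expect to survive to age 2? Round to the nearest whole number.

590

Expected survivors = N0 · l_2 = 2500 × 0.236 = 590 → 590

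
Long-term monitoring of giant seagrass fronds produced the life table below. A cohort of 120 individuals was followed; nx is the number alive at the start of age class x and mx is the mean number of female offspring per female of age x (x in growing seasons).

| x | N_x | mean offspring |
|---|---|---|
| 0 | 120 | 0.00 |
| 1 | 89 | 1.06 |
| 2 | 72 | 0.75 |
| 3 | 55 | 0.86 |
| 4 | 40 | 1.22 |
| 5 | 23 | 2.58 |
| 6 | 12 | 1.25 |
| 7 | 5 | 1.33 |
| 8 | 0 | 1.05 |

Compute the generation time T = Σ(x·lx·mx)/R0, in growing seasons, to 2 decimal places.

2.99

lx = nx/n0 = nx/120: 1, 0.74167…, 0.6, 0.45833…, 0.33333…, 0.19167…, 0.1, 0.04167…, 0
lx·mx: 0, 0.786167…, 0.45, 0.394167…, 0.406667…, 0.4945…, 0.125, 0.055417…, 0 → R0 = 2.711917…
x·lx·mx: 0, 0.786167…, 0.9, 1.1825…, 1.626667…, 2.4725…, 0.75, 0.387917…, 0 → Σ = 8.10575…
T = 8.10575… / 2.711917… = 2.988938… → 2.99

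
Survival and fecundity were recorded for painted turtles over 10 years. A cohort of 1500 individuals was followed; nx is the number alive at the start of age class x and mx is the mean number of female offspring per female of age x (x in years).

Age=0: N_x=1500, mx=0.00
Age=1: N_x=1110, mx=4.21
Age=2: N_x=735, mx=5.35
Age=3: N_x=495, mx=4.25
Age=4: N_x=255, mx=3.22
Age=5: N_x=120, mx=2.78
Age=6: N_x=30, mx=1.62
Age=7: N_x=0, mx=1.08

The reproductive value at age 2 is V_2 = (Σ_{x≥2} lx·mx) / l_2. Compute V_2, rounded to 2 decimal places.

9.85

lx = nx/n0 = nx/1500: 1, 0.74, 0.49, 0.33, 0.17, 0.08, 0.02, 0
lx·mx for x ≥ 2: 2.6215, 1.4025, 0.5474, 0.2224, 0.0324, 0 → sum = 4.8262
V_2 = 4.8262 / l_2 = 4.8262 / 0.49 = 9.849388… → 9.85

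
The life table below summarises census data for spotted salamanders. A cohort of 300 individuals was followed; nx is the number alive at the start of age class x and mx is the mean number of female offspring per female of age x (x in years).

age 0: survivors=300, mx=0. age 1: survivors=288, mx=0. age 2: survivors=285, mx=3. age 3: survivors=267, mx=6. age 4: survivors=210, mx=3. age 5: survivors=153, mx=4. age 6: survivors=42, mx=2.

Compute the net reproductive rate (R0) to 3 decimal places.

lx = nx/n0 = nx/300: 1, 0.96, 0.95, 0.89, 0.7, 0.51, 0.14
lx·mx by age: 0, 0, 2.85, 5.34, 2.1, 2.04, 0.28
R0 = Σ lx·mx = 12.61 → 12.610

12.610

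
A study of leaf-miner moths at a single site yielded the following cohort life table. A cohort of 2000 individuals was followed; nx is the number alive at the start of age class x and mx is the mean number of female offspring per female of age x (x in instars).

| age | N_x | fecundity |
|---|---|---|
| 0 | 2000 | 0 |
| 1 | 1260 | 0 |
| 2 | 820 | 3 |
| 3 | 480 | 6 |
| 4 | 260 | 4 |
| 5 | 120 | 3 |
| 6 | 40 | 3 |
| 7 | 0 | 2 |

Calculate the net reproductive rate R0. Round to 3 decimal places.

3.430

lx = nx/n0 = nx/2000: 1, 0.63, 0.41, 0.24, 0.13, 0.06, 0.02, 0
lx·mx by age: 0, 0, 1.23, 1.44, 0.52, 0.18, 0.06, 0
R0 = Σ lx·mx = 3.43 → 3.430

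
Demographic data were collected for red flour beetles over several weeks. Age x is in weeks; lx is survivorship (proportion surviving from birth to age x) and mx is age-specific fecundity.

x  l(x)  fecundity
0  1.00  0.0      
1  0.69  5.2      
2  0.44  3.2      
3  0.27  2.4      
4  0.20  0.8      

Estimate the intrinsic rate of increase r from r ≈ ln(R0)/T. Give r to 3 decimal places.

R0 = Σ lx·mx = 0 + 3.588 + 1.408 + 0.648 + 0.16 = 5.804
Σ x·lx·mx = 8.988; T = 8.988/5.804 = 1.54859…
r ≈ ln(R0)/T = ln(5.804)/1.54859… = 1.13558… → 1.136

1.136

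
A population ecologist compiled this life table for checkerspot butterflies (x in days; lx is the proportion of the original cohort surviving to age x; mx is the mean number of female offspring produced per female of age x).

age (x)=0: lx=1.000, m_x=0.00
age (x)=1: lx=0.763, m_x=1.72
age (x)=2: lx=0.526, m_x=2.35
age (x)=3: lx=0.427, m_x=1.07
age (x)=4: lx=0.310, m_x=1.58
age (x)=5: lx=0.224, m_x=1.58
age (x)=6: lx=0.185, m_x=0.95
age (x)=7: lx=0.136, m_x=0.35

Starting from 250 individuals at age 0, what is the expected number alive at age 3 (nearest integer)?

107

Expected survivors = N0 · l_3 = 250 × 0.427 = 106.75 → 107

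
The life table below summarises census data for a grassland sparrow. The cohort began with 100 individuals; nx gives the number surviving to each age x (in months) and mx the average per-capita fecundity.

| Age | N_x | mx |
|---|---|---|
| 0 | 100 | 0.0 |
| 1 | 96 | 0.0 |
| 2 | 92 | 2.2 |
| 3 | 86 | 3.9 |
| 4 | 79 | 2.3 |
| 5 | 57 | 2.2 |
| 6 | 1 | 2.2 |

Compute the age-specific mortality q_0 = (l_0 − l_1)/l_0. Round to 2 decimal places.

0.04

lx = nx/n0 = nx/100: 1, 0.96, 0.92, 0.86, 0.79, 0.57, 0.01
q_0 = (l_0 − l_1) / l_0 = (1 − 0.96) / 1
     = 0.04 / 1 = 0.04 → 0.04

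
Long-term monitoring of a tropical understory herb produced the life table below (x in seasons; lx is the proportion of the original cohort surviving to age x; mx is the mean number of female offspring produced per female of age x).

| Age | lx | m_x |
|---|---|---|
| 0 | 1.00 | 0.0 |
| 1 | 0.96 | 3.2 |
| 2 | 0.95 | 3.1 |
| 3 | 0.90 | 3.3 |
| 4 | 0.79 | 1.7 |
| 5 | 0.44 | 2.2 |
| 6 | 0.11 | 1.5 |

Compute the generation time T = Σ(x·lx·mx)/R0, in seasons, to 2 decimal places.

lx·mx: 0, 3.072, 2.945, 2.97, 1.343, 0.968, 0.165 → R0 = 11.463
x·lx·mx: 0, 3.072, 5.89, 8.91, 5.372, 4.84, 0.99 → Σ = 29.074
T = 29.074 / 11.463 = 2.536334… → 2.54

2.54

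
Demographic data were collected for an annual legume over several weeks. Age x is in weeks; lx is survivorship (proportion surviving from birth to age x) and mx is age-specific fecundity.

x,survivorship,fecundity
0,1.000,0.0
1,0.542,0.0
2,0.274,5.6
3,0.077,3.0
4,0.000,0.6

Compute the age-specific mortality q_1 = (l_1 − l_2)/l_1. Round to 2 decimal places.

q_1 = (l_1 − l_2) / l_1 = (0.542 − 0.274) / 0.542
     = 0.268 / 0.542 = 0.494465… → 0.49

0.49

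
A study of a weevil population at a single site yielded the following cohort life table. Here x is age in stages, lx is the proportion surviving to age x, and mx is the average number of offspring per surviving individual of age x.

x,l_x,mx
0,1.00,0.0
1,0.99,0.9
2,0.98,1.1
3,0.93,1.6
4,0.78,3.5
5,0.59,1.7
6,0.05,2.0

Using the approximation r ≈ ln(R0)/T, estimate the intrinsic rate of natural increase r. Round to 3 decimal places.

R0 = Σ lx·mx = 0 + 0.891 + 1.078 + 1.488 + 2.73 + 1.003 + 0.1 = 7.29
Σ x·lx·mx = 24.046; T = 24.046/7.29 = 3.29849…
r ≈ ln(R0)/T = ln(7.29)/3.29849… = 0.60225… → 0.602

0.602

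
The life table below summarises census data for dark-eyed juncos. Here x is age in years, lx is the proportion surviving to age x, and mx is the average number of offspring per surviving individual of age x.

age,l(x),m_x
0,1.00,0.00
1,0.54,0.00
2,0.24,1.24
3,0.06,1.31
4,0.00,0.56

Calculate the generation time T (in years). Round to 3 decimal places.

2.209

lx·mx: 0, 0, 0.2976, 0.0786, 0 → R0 = 0.3762
x·lx·mx: 0, 0, 0.5952, 0.2358, 0 → Σ = 0.831
T = 0.831 / 0.3762 = 2.208931… → 2.209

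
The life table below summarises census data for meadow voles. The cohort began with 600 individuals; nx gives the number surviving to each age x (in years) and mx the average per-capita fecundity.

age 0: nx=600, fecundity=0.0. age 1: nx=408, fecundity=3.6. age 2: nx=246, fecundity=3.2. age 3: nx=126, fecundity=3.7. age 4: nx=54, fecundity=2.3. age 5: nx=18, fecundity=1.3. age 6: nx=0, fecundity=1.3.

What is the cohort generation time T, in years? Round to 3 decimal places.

1.762

lx = nx/n0 = nx/600: 1, 0.68, 0.41, 0.21, 0.09, 0.03, 0
lx·mx: 0, 2.448, 1.312, 0.777, 0.207, 0.039, 0 → R0 = 4.783
x·lx·mx: 0, 2.448, 2.624, 2.331, 0.828, 0.195, 0 → Σ = 8.426
T = 8.426 / 4.783 = 1.761656… → 1.762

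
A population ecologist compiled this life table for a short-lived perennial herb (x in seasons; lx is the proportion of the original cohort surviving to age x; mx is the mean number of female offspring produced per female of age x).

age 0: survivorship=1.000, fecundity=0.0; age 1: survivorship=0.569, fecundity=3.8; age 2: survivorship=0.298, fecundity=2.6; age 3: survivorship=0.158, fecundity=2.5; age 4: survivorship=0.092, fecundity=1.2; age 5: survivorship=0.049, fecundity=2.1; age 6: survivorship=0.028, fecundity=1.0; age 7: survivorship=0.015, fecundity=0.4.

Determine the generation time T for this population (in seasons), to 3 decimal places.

1.694

lx·mx: 0, 2.1622, 0.7748, 0.395, 0.1104, 0.1029, 0.028, 0.006 → R0 = 3.5793
x·lx·mx: 0, 2.1622, 1.5496, 1.185, 0.4416, 0.5145, 0.168, 0.042 → Σ = 6.0629
T = 6.0629 / 3.5793 = 1.693879… → 1.694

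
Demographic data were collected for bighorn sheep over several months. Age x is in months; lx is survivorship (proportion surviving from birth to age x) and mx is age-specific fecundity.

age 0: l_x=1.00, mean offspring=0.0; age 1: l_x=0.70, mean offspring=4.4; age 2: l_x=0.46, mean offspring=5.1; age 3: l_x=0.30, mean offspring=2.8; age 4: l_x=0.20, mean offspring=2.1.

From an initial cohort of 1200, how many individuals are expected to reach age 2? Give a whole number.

Expected survivors = N0 · l_2 = 1200 × 0.46 = 552 → 552

552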